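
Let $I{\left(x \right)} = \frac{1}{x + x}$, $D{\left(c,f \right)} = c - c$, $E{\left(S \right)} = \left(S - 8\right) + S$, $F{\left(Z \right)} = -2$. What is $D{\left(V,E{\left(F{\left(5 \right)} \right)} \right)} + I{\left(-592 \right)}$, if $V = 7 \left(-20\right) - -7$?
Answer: $- \frac{1}{1184} \approx -0.00084459$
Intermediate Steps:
$V = -133$ ($V = -140 + 7 = -133$)
$E{\left(S \right)} = -8 + 2 S$ ($E{\left(S \right)} = \left(-8 + S\right) + S = -8 + 2 S$)
$D{\left(c,f \right)} = 0$
$I{\left(x \right)} = \frac{1}{2 x}$
$D{\left(V,E{\left(F{\left(5 \right)} \right)} \right)} + I{\left(-592 \right)} = 0 + \frac{1}{2 \left(-592\right)} = 0 + \frac{1}{2} \left(- \frac{1}{592}\right) = 0 - \frac{1}{1184} = - \frac{1}{1184}$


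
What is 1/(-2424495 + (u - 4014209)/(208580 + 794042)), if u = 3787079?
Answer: -501311/1215426126510 ≈ -4.1246e-7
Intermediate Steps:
1/(-2424495 + (u - 4014209)/(208580 + 794042)) = 1/(-2424495 + (3787079 - 4014209)/(208580 + 794042)) = 1/(-2424495 - 227130/1002622) = 1/(-2424495 - 227130*1/1002622) = 1/(-2424495 - 113565/501311) = 1/(-1215426126510/501311) = -501311/1215426126510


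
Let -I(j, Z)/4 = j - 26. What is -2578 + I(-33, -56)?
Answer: -2342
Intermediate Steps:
I(j, Z) = 104 - 4*j (I(j, Z) = -4*(j - 26) = -4*(-26 + j) = 104 - 4*j)
-2578 + I(-33, -56) = -2578 + (104 - 4*(-33)) = -2578 + (104 + 132) = -2578 + 236 = -2342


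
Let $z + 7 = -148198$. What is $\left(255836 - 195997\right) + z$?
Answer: $-88366$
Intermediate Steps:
$z = -148205$ ($z = -7 - 148198 = -148205$)
$\left(255836 - 195997\right) + z = \left(255836 - 195997\right) - 148205 = 59839 - 148205 = -88366$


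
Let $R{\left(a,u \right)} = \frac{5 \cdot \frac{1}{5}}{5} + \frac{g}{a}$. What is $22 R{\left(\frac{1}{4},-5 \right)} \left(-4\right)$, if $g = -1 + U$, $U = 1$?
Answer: $- \frac{88}{5} \approx -17.6$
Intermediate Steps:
$g = 0$ ($g = -1 + 1 = 0$)
$R{\left(a,u \right)} = \frac{1}{5}$ ($R{\left(a,u \right)} = \frac{5 \cdot \frac{1}{5}}{5} + \frac{0}{a} = 5 \cdot \frac{1}{5} \cdot \frac{1}{5} + 0 = 1 \cdot \frac{1}{5} + 0 = \frac{1}{5} + 0 = \frac{1}{5}$)
$22 R{\left(\frac{1}{4},-5 \right)} \left(-4\right) = 22 \cdot \frac{1}{5} \left(-4\right) = \frac{22}{5} \left(-4\right) = - \frac{88}{5}$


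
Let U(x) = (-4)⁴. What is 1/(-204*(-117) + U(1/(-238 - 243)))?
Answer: 1/24124 ≈ 4.1452e-5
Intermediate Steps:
U(x) = 256
1/(-204*(-117) + U(1/(-238 - 243))) = 1/(-204*(-117) + 256) = 1/(23868 + 256) = 1/24124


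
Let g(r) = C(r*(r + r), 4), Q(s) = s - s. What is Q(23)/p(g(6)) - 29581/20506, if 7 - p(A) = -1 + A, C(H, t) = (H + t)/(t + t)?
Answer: -29581/20506 ≈ -1.4426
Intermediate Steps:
C(H, t) = (H + t)/(2*t) (C(H, t) = (H + t)/((2*t)) = (H + t)*(1/(2*t)) = (H + t)/(2*t))
Q(s) = 0
g(r) = ½ + r²/4 (g(r) = (½)*(r*(r + r) + 4)/4 = (½)*(¼)*(r*(2*r) + 4) = (½)*(¼)*(2*r² + 4) = (½)*(¼)*(4 + 2*r²) = ½ + r²/4)
p(A) = 8 - A (p(A) = 7 - (-1 + A) = 7 + (1 - A) = 8 - A)
Q(23)/p(g(6)) - 29581/20506 = 0/(8 - (½ + (¼)*6²)) - 29581/20506 = 0/(8 - (½ + (¼)*36)) - 29581*1/20506 = 0/(8 - (½ + 9)) - 29581/20506 = 0/(8 - 1*19/2) - 29581/20506 = 0/(8 - 19/2) - 29581/20506 = 0/(-3/2) - 29581/20506 = 0*(-⅔) - 29581/20506 = 0 - 29581/20506 = -29581/20506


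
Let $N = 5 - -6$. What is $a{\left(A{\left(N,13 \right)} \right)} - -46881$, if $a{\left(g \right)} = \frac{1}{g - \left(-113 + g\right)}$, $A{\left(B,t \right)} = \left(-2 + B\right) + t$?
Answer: $\frac{5297554}{113} \approx 46881.0$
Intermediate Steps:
$N = 11$ ($N = 5 + 6 = 11$)
$A{\left(B,t \right)} = -2 + B + t$
$a{\left(g \right)} = \frac{1}{113}$
$a{\left(A{\left(N,13 \right)} \right)} - -46881 = \frac{1}{113} - -46881 = \frac{1}{113} + 46881 = \frac{5297554}{113}$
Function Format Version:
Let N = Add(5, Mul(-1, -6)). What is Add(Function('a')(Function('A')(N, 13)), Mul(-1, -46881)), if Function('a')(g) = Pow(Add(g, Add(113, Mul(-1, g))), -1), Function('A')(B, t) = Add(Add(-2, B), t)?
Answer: Rational(5297554, 113) ≈ 46881.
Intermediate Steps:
N = 11 (N = Add(5, 6) = 11)
Function('A')(B, t) = Add(-2, B, t)
Function('a')(g) = Rational(1, 113) (Function('a')(g) = Pow(113, -1) = Rational(1, 113))
Add(Function('a')(Function('A')(N, 13)), Mul(-1, -46881)) = Add(Rational(1, 113), Mul(-1, -46881)) = Add(Rational(1, 113), 46881) = Rational(5297554, 113)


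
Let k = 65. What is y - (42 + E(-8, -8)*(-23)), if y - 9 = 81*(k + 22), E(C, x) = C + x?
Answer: 6646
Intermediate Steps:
y = 7056 (y = 9 + 81*(65 + 22) = 9 + 81*87 = 9 + 7047 = 7056)
y - (42 + E(-8, -8)*(-23)) = 7056 - (42 + (-8 - 8)*(-23)) = 7056 - (42 - 16*(-23)) = 7056 - (42 + 368) = 7056 - 1*410 = 7056 - 410 = 6646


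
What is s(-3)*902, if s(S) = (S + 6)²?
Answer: 8118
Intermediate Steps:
s(S) = (6 + S)²
s(-3)*902 = (6 - 3)²*902 = 3²*902 = 9*902 = 8118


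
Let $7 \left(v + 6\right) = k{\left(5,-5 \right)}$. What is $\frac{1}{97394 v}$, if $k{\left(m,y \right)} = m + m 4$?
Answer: $- \frac{7}{1655698} \approx -4.2278 \cdot 10^{-6}$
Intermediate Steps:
$k{\left(m,y \right)} = 5 m$ ($k{\left(m,y \right)} = m + 4 m = 5 m$)
$v = - \frac{17}{7}$ ($v = -6 + \frac{5 \cdot 5}{7} = -6 + \frac{1}{7} \cdot 25 = -6 + \frac{25}{7} = - \frac{17}{7} \approx -2.4286$)
$\frac{1}{97394 v} = \frac{1}{97394 \left(- \frac{17}{7}\right)} = \frac{1}{- \frac{1655698}{7}} = - \frac{7}{1655698}$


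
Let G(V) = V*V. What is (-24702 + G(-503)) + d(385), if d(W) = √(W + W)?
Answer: 228307 + √770 ≈ 2.2833e+5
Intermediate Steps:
G(V) = V²
d(W) = √2*√W (d(W) = √(2*W) = √2*√W)
(-24702 + G(-503)) + d(385) = (-24702 + (-503)²) + √2*√385 = (-24702 + 253009) + √770 = 228307 + √770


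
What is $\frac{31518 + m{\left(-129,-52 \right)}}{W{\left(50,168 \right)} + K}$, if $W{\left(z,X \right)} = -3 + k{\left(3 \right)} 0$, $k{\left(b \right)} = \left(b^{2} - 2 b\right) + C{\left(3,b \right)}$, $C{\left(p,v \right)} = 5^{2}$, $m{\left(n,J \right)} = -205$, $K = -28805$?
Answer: $- \frac{31313}{28808} \approx -1.087$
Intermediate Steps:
$C{\left(p,v \right)} = 25$
$k{\left(b \right)} = 25 + b^{2} - 2 b$ ($k{\left(b \right)} = \left(b^{2} - 2 b\right) + 25 = 25 + b^{2} - 2 b$)
$W{\left(z,X \right)} = -3$ ($W{\left(z,X \right)} = -3 + \left(25 + 3^{2} - 6\right) 0 = -3 + \left(25 + 9 - 6\right) 0 = -3 + 28 \cdot 0 = -3 + 0 = -3$)
$\frac{31518 + m{\left(-129,-52 \right)}}{W{\left(50,168 \right)} + K} = \frac{31518 - 205}{-3 - 28805} = \frac{31313}{-28808} = 31313 \left(- \frac{1}{28808}\right) = - \frac{31313}{28808}$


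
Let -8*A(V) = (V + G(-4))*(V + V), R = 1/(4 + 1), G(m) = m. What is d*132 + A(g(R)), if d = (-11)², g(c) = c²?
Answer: 39930099/2500 ≈ 15972.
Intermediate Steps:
R = ⅕ (R = 1/5 = ⅕ ≈ 0.20000)
A(V) = -V*(-4 + V)/4 (A(V) = -(V - 4)*(V + V)/8 = -(-4 + V)*2*V/8 = -V*(-4 + V)/4)
d = 121
d*132 + A(g(R)) = 121*132 + (⅕)²*(4 - (⅕)²)/4 = 15972 + (¼)*(1/25)*(4 - 1*1/25) = 15972 + (¼)*(1/25)*(4 - 1/25) = 15972 + (¼)*(1/25)*(99/25) = 15972 + 99/2500 = 39930099/2500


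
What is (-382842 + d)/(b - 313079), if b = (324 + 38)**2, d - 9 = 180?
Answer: 382653/182035 ≈ 2.1021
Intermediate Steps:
d = 189 (d = 9 + 180 = 189)
b = 131044 (b = 362**2 = 131044)
(-382842 + d)/(b - 313079) = (-382842 + 189)/(131044 - 313079) = -382653/(-182035) = -382653*(-1/182035) = 382653/182035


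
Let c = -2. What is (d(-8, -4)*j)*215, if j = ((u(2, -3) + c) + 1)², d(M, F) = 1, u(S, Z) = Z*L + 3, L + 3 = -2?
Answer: 62135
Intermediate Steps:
L = -5 (L = -3 - 2 = -5)
u(S, Z) = 3 - 5*Z (u(S, Z) = Z*(-5) + 3 = -5*Z + 3 = 3 - 5*Z)
j = 289 (j = (((3 - 5*(-3)) - 2) + 1)² = (((3 + 15) - 2) + 1)² = ((18 - 2) + 1)² = (16 + 1)² = 17² = 289)
(d(-8, -4)*j)*215 = (1*289)*215 = 289*215 = 62135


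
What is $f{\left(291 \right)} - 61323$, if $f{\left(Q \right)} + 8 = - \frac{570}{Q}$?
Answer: $- \frac{5949297}{97} \approx -61333.0$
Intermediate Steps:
$f{\left(Q \right)} = -8 - \frac{570}{Q}$
$f{\left(291 \right)} - 61323 = \left(-8 - \frac{570}{291}\right) - 61323 = \left(-8 - \frac{190}{97}\right) - 61323 = - \frac{966}{97} - 61323 = - \frac{5949297}{97}$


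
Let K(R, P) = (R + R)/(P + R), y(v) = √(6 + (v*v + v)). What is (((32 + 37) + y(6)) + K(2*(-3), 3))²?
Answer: 5377 + 584*√3 ≈ 6388.5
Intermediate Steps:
y(v) = √(6 + v + v²) (y(v) = √(6 + (v² + v)) = √(6 + (v + v²)) = √(6 + v + v²))
K(R, P) = 2*R/(P + R) (K(R, P) = (2*R)/(P + R) = 2*R/(P + R))
(((32 + 37) + y(6)) + K(2*(-3), 3))² = (((32 + 37) + √(6 + 6 + 6²)) + 2*(2*(-3))/(3 + 2*(-3)))² = ((69 + √(6 + 6 + 36)) + 2*(-6)/(3 - 6))² = ((69 + √48) + 2*(-6)/(-3))² = ((69 + 4*√3) + 2*(-6)*(-⅓))² = ((69 + 4*√3) + 4)² = (73 + 4*√3)²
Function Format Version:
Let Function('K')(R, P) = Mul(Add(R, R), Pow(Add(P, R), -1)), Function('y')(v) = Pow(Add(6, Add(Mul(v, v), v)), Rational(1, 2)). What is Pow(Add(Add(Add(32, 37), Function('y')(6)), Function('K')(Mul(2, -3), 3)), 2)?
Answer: Add(5377, Mul(584, Pow(3, Rational(1, 2)))) ≈ 6388.5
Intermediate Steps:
Function('y')(v) = Pow(Add(6, v, Pow(v, 2)), Rational(1, 2)) (Function('y')(v) = Pow(Add(6, Add(Pow(v, 2), v)), Rational(1, 2)) = Pow(Add(6, Add(v, Pow(v, 2))), Rational(1, 2)) = Pow(Add(6, v, Pow(v, 2)), Rational(1, 2)))
Function('K')(R, P) = Mul(2, R, Pow(Add(P, R), -1)) (Function('K')(R, P) = Mul(Mul(2, R), Pow(Add(P, R), -1)) = Mul(2, R, Pow(Add(P, R), -1)))
Pow(Add(Add(Add(32, 37), Function('y')(6)), Function('K')(Mul(2, -3), 3)), 2) = Pow(Add(Add(Add(32, 37), Pow(Add(6, 6, Pow(6, 2)), Rational(1, 2))), Mul(2, Mul(2, -3), Pow(Add(3, Mul(2, -3)), -1))), 2) = Pow(Add(Add(69, Pow(Add(6, 6, 36), Rational(1, 2))), Mul(2, -6, Pow(Add(3, -6), -1))), 2) = Pow(Add(Add(69, Pow(48, Rational(1, 2))), Mul(2, -6, Pow(-3, -1))), 2) = Pow(Add(Add(69, Mul(4, Pow(3, Rational(1, 2)))), Mul(2, -6, Rational(-1, 3))), 2) = Pow(Add(Add(69, Mul(4, Pow(3, Rational(1, 2)))), 4), 2) = Pow(Add(73, Mul(4, Pow(3, Rational(1, 2)))), 2)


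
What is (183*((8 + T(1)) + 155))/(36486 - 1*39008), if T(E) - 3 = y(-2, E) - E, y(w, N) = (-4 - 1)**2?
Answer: -17385/1261 ≈ -13.787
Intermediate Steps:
y(w, N) = 25 (y(w, N) = (-5)**2 = 25)
T(E) = 28 - E (T(E) = 3 + (25 - E) = 28 - E)
(183*((8 + T(1)) + 155))/(36486 - 1*39008) = (183*((8 + (28 - 1*1)) + 155))/(36486 - 1*39008) = (183*((8 + (28 - 1)) + 155))/(36486 - 39008) = (183*((8 + 27) + 155))/(-2522) = (183*(35 + 155))*(-1/2522) = (183*190)*(-1/2522) = 34770*(-1/2522) = -17385/1261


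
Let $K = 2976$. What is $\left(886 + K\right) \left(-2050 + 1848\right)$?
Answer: $-780124$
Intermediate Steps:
$\left(886 + K\right) \left(-2050 + 1848\right) = \left(886 + 2976\right) \left(-2050 + 1848\right) = 3862 \left(-202\right) = -780124$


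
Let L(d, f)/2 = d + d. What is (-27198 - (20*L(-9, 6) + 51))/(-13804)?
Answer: 26529/13804 ≈ 1.9218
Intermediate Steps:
L(d, f) = 4*d (L(d, f) = 2*(d + d) = 2*(2*d) = 4*d)
(-27198 - (20*L(-9, 6) + 51))/(-13804) = (-27198 - (20*(4*(-9)) + 51))/(-13804) = (-27198 - (20*(-36) + 51))*(-1/13804) = (-27198 - (-720 + 51))*(-1/13804) = (-27198 - 1*(-669))*(-1/13804) = (-27198 + 669)*(-1/13804) = -26529*(-1/13804) = 26529/13804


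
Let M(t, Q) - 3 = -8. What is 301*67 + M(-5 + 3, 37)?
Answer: 20162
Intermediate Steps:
M(t, Q) = -5 (M(t, Q) = 3 - 8 = -5)
301*67 + M(-5 + 3, 37) = 301*67 - 5 = 20167 - 5 = 20162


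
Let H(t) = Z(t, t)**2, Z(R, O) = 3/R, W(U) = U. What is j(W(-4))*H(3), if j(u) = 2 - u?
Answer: 6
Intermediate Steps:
H(t) = 9/t**2 (H(t) = (3/t)**2 = 9/t**2)
j(W(-4))*H(3) = (2 - 1*(-4))*(9/3**2) = (2 + 4)*(9*(1/9)) = 6*1 = 6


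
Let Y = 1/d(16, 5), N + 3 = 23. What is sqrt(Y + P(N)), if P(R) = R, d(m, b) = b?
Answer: sqrt(505)/5 ≈ 4.4944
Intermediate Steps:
N = 20 (N = -3 + 23 = 20)
Y = 1/5 ≈ 0.20000
sqrt(Y + P(N)) = sqrt(1/5 + 20) = sqrt(101/5) = sqrt(505)/5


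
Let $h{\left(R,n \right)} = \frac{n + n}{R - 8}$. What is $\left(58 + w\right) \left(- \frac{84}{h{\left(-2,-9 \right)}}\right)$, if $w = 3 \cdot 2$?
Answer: $- \frac{8960}{3} \approx -2986.7$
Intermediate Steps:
$w = 6$
$h{\left(R,n \right)} = \frac{2 n}{-8 + R}$
$\left(58 + w\right) \left(- \frac{84}{h{\left(-2,-9 \right)}}\right) = \left(58 + 6\right) \left(- \frac{84}{2 \left(-9\right) \frac{1}{-8 - 2}}\right) = 64 \left(- \frac{84}{2 \left(-9\right) \frac{1}{-10}}\right) = 64 \left(- \frac{84}{2 \left(-9\right) \left(- \frac{1}{10}\right)}\right) = 64 \left(- \frac{84}{\frac{9}{5}}\right) = 64 \left(\left(-84\right) \frac{5}{9}\right) = 64 \left(- \frac{140}{3}\right) = - \frac{8960}{3}$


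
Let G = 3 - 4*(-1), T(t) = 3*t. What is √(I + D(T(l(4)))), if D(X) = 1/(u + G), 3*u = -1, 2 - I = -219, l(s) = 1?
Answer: √22115/10 ≈ 14.871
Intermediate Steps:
I = 221 (I = 2 - 1*(-219) = 2 + 219 = 221)
u = -⅓ (u = (⅓)*(-1) = -⅓ ≈ -0.33333)
G = 7 (G = 3 + 4 = 7)
D(X) = 3/20 (D(X) = 1/(-⅓ + 7) = 1/(20/3) = 3/20)
√(I + D(T(l(4)))) = √(221 + 3/20) = √(4423/20) = √22115/10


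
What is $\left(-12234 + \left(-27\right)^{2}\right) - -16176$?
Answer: $4671$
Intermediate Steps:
$\left(-12234 + \left(-27\right)^{2}\right) - -16176 = \left(-12234 + 729\right) + 16176 = -11505 + 16176 = 4671$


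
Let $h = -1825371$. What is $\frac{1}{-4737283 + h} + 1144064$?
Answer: $\frac{7508096185855}{6562654} \approx 1.1441 \cdot 10^{6}$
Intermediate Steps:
$\frac{1}{-4737283 + h} + 1144064 = \frac{1}{-4737283 - 1825371} + 1144064 = \frac{1}{-6562654} + 1144064 = - \frac{1}{6562654} + 1144064 = \frac{7508096185855}{6562654}$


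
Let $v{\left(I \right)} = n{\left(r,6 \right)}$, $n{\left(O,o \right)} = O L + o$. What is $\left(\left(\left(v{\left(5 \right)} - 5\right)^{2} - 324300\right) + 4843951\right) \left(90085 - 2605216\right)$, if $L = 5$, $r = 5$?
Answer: $-11369214567837$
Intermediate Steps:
$n{\left(O,o \right)} = o + 5 O$ ($n{\left(O,o \right)} = O 5 + o = 5 O + o = o + 5 O$)
$v{\left(I \right)} = 31$ ($v{\left(I \right)} = 6 + 5 \cdot 5 = 6 + 25 = 31$)
$\left(\left(\left(v{\left(5 \right)} - 5\right)^{2} - 324300\right) + 4843951\right) \left(90085 - 2605216\right) = \left(\left(\left(31 - 5\right)^{2} - 324300\right) + 4843951\right) \left(90085 - 2605216\right) = \left(\left(26^{2} - 324300\right) + 4843951\right) \left(-2515131\right) = \left(\left(676 - 324300\right) + 4843951\right) \left(-2515131\right) = \left(-323624 + 4843951\right) \left(-2515131\right) = 4520327 \left(-2515131\right) = -11369214567837$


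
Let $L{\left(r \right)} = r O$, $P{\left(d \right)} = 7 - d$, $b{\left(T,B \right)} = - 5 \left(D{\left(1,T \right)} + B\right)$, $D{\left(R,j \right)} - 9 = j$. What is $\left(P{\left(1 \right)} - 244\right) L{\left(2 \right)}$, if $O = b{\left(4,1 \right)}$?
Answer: $33320$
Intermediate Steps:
$D{\left(R,j \right)} = 9 + j$
$b{\left(T,B \right)} = -45 - 5 B - 5 T$ ($b{\left(T,B \right)} = - 5 \left(\left(9 + T\right) + B\right) = - 5 \left(9 + B + T\right) = -45 - 5 B - 5 T$)
$O = -70$ ($O = -45 - 5 - 20 = -70$)
$L{\left(r \right)} = - 70 r$ ($L{\left(r \right)} = r \left(-70\right) = - 70 r$)
$\left(P{\left(1 \right)} - 244\right) L{\left(2 \right)} = \left(\left(7 - 1\right) - 244\right) \left(\left(-70\right) 2\right) = \left(\left(7 - 1\right) - 244\right) \left(-140\right) = \left(6 - 244\right) \left(-140\right) = \left(-238\right) \left(-140\right) = 33320$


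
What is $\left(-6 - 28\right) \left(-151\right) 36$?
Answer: $184824$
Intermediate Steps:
$\left(-6 - 28\right) \left(-151\right) 36 = \left(-34\right) \left(-151\right) 36 = 5134 \cdot 36 = 184824$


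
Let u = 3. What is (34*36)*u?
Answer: 3672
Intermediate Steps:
(34*36)*u = (34*36)*3 = 1224*3 = 3672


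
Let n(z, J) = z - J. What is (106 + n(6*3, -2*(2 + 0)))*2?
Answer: 256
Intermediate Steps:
(106 + n(6*3, -2*(2 + 0)))*2 = (106 + (6*3 - (-2)*(2 + 0)))*2 = (106 + (18 - (-2)*2))*2 = (106 + (18 - 1*(-4)))*2 = (106 + (18 + 4))*2 = (106 + 22)*2 = 128*2 = 256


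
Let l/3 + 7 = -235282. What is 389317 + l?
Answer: -316550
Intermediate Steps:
l = -705867 (l = -21 + 3*(-235282) = -21 - 705846 = -705867)
389317 + l = 389317 - 705867 = -316550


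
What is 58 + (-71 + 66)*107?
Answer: -477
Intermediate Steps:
58 + (-71 + 66)*107 = 58 - 5*107 = 58 - 535 = -477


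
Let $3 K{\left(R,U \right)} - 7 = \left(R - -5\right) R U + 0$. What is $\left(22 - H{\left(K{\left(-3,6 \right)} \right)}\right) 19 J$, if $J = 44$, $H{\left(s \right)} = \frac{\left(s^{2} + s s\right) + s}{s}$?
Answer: $\frac{101156}{3} \approx 33719.0$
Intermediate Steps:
$K{\left(R,U \right)} = \frac{7}{3} + \frac{R U \left(5 + R\right)}{3}$ ($K{\left(R,U \right)} = \frac{7}{3} + \frac{\left(R - -5\right) R U + 0}{3} = \frac{7}{3} + \frac{\left(R + 5\right) R U + 0}{3} = \frac{7}{3} + \frac{\left(5 + R\right) R U + 0}{3} = \frac{7}{3} + \frac{R \left(5 + R\right) U + 0}{3} = \frac{7}{3} + \frac{R U \left(5 + R\right) + 0}{3} = \frac{7}{3} + \frac{R U \left(5 + R\right)}{3}$)
$H{\left(s \right)} = \frac{s + 2 s^{2}}{s}$ ($H{\left(s \right)} = \frac{\left(s^{2} + s^{2}\right) + s}{s} = \frac{2 s^{2} + s}{s} = \frac{s + 2 s^{2}}{s}$)
$\left(22 - H{\left(K{\left(-3,6 \right)} \right)}\right) 19 J = \left(22 - \left(1 + 2 \left(\frac{7}{3} + \frac{1}{3} \cdot 6 \left(-3\right)^{2} + \frac{5}{3} \left(-3\right) 6\right)\right)\right) 19 \cdot 44 = \left(22 - \left(1 + 2 \left(\frac{7}{3} + \frac{1}{3} \cdot 6 \cdot 9 - 30\right)\right)\right) 19 \cdot 44 = \left(22 - \left(1 + 2 \left(\frac{7}{3} + 18 - 30\right)\right)\right) 19 \cdot 44 = \left(22 - \left(1 + 2 \left(- \frac{29}{3}\right)\right)\right) 19 \cdot 44 = \left(22 - \left(1 - \frac{58}{3}\right)\right) 19 \cdot 44 = \left(22 - - \frac{55}{3}\right) 19 \cdot 44 = \left(22 + \frac{55}{3}\right) 19 \cdot 44 = \frac{121}{3} \cdot 19 \cdot 44 = \frac{2299}{3} \cdot 44 = \frac{101156}{3}$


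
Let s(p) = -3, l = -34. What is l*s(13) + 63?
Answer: 165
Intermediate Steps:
l*s(13) + 63 = -34*(-3) + 63 = 102 + 63 = 165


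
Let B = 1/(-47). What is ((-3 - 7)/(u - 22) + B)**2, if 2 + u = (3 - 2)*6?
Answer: 51076/178929 ≈ 0.28545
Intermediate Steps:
B = -1/47 ≈ -0.021277
u = 4 (u = -2 + (3 - 2)*6 = -2 + 1*6 = -2 + 6 = 4)
((-3 - 7)/(u - 22) + B)**2 = ((-3 - 7)/(4 - 22) - 1/47)**2 = (-10/(-18) - 1/47)**2 = (-10*(-1/18) - 1/47)**2 = (5/9 - 1/47)**2 = (226/423)**2 = 51076/178929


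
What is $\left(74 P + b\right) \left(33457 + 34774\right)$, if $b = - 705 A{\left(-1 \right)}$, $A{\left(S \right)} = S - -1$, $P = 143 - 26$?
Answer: $590743998$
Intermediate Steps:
$P = 117$ ($P = 143 - 26 = 117$)
$A{\left(S \right)} = 1 + S$ ($A{\left(S \right)} = S + 1 = 1 + S$)
$b = 0$ ($b = - 705 \left(1 - 1\right) = \left(-705\right) 0 = 0$)
$\left(74 P + b\right) \left(33457 + 34774\right) = \left(74 \cdot 117 + 0\right) \left(33457 + 34774\right) = \left(8658 + 0\right) 68231 = 8658 \cdot 68231 = 590743998$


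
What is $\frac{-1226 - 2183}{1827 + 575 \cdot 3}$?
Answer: $- \frac{3409}{3552} \approx -0.95974$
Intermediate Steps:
$\frac{-1226 - 2183}{1827 + 575 \cdot 3} = - \frac{3409}{1827 + 1725} = - \frac{3409}{3552}$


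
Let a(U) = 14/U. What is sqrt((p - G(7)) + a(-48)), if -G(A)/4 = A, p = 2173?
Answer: sqrt(316902)/12 ≈ 46.912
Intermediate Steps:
G(A) = -4*A
sqrt((p - G(7)) + a(-48)) = sqrt((2173 - (-4)*7) + 14/(-48)) = sqrt((2173 - 1*(-28)) + 14*(-1/48)) = sqrt((2173 + 28) - 7/24) = sqrt(2201 - 7/24) = sqrt(52817/24) = sqrt(316902)/12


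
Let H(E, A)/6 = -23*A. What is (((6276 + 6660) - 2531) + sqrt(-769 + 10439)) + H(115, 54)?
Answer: 2953 + sqrt(9670) ≈ 3051.3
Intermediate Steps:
H(E, A) = -138*A (H(E, A) = 6*(-23*A) = -138*A)
(((6276 + 6660) - 2531) + sqrt(-769 + 10439)) + H(115, 54) = (((6276 + 6660) - 2531) + sqrt(-769 + 10439)) - 138*54 = ((12936 - 2531) + sqrt(9670)) - 7452 = (10405 + sqrt(9670)) - 7452 = 2953 + sqrt(9670)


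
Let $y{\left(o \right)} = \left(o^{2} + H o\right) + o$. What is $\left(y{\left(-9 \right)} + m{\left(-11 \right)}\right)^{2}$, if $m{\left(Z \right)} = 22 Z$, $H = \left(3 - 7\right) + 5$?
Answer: $32041$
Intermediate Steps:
$H = 1$ ($H = -4 + 5 = 1$)
$y{\left(o \right)} = o^{2} + 2 o$ ($y{\left(o \right)} = \left(o^{2} + 1 o\right) + o = \left(o^{2} + o\right) + o = \left(o + o^{2}\right) + o = o^{2} + 2 o$)
$\left(y{\left(-9 \right)} + m{\left(-11 \right)}\right)^{2} = \left(- 9 \left(2 - 9\right) + 22 \left(-11\right)\right)^{2} = \left(\left(-9\right) \left(-7\right) - 242\right)^{2} = \left(63 - 242\right)^{2} = \left(-179\right)^{2} = 32041$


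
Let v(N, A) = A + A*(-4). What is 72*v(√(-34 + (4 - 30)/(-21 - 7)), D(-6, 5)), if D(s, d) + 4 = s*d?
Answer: 7344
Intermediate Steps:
D(s, d) = -4 + d*s (D(s, d) = -4 + s*d = -4 + d*s)
v(N, A) = -3*A (v(N, A) = A - 4*A = -3*A)
72*v(√(-34 + (4 - 30)/(-21 - 7)), D(-6, 5)) = 72*(-3*(-4 + 5*(-6))) = 72*(-3*(-4 - 30)) = 72*(-3*(-34)) = 72*102 = 7344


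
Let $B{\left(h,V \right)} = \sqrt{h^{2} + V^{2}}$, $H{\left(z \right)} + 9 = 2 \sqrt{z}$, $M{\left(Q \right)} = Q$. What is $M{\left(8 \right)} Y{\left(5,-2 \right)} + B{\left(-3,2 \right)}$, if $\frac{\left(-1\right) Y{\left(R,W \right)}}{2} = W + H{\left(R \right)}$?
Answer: $176 + \sqrt{13} - 32 \sqrt{5} \approx 108.05$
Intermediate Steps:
$H{\left(z \right)} = -9 + 2 \sqrt{z}$
$B{\left(h,V \right)} = \sqrt{V^{2} + h^{2}}$
$Y{\left(R,W \right)} = 18 - 4 \sqrt{R} - 2 W$ ($Y{\left(R,W \right)} = - 2 \left(W + \left(-9 + 2 \sqrt{R}\right)\right) = - 2 \left(-9 + W + 2 \sqrt{R}\right) = 18 - 4 \sqrt{R} - 2 W$)
$M{\left(8 \right)} Y{\left(5,-2 \right)} + B{\left(-3,2 \right)} = 8 \left(18 - 4 \sqrt{5} - -4\right) + \sqrt{2^{2} + \left(-3\right)^{2}} = 8 \left(18 - 4 \sqrt{5} + 4\right) + \sqrt{4 + 9} = 8 \left(22 - 4 \sqrt{5}\right) + \sqrt{13} = \left(176 - 32 \sqrt{5}\right) + \sqrt{13} = 176 + \sqrt{13} - 32 \sqrt{5}$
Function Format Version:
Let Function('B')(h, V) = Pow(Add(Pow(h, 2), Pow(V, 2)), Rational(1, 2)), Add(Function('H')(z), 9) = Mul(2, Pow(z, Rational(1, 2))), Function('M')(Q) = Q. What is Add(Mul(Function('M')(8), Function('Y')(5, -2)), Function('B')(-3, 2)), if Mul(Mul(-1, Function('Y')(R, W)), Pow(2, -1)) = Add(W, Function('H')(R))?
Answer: Add(176, Pow(13, Rational(1, 2)), Mul(-32, Pow(5, Rational(1, 2)))) ≈ 108.05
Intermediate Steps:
Function('H')(z) = Add(-9, Mul(2, Pow(z, Rational(1, 2))))
Function('B')(h, V) = Pow(Add(Pow(V, 2), Pow(h, 2)), Rational(1, 2))
Function('Y')(R, W) = Add(18, Mul(-4, Pow(R, Rational(1, 2))), Mul(-2, W)) (Function('Y')(R, W) = Mul(-2, Add(W, Add(-9, Mul(2, Pow(R, Rational(1, 2)))))) = Mul(-2, Add(-9, W, Mul(2, Pow(R, Rational(1, 2))))) = Add(18, Mul(-4, Pow(R, Rational(1, 2))), Mul(-2, W)))
Add(Mul(Function('M')(8), Function('Y')(5, -2)), Function('B')(-3, 2)) = Add(Mul(8, Add(18, Mul(-4, Pow(5, Rational(1, 2))), Mul(-2, -2))), Pow(Add(Pow(2, 2), Pow(-3, 2)), Rational(1, 2))) = Add(Mul(8, Add(18, Mul(-4, Pow(5, Rational(1, 2))), 4)), Pow(Add(4, 9), Rational(1, 2))) = Add(Mul(8, Add(22, Mul(-4, Pow(5, Rational(1, 2))))), Pow(13, Rational(1, 2))) = Add(Add(176, Mul(-32, Pow(5, Rational(1, 2)))), Pow(13, Rational(1, 2))) = Add(176, Pow(13, Rational(1, 2)), Mul(-32, Pow(5, Rational(1, 2))))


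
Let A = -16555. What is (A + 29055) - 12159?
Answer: 341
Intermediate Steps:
(A + 29055) - 12159 = (-16555 + 29055) - 12159 = 12500 - 12159 = 341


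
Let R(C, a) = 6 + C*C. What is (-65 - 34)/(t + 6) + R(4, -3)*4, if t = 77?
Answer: 7205/83 ≈ 86.807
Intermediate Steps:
R(C, a) = 6 + C²
(-65 - 34)/(t + 6) + R(4, -3)*4 = (-65 - 34)/(77 + 6) + (6 + 4²)*4 = -99/83 + (6 + 16)*4 = -99*1/83 + 22*4 = -99/83 + 88 = 7205/83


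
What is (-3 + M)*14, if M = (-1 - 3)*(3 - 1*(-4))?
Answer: -434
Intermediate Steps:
M = -28 (M = -4*(3 + 4) = -4*7 = -28)
(-3 + M)*14 = (-3 - 28)*14 = -31*14 = -434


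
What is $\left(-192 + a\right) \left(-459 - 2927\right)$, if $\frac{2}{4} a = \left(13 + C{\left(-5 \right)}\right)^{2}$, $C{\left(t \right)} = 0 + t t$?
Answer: $-9128656$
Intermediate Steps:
$C{\left(t \right)} = t^{2}$ ($C{\left(t \right)} = 0 + t^{2} = t^{2}$)
$a = 2888$ ($a = 2 \left(13 + \left(-5\right)^{2}\right)^{2} = 2 \left(13 + 25\right)^{2} = 2 \cdot 38^{2} = 2 \cdot 1444 = 2888$)
$\left(-192 + a\right) \left(-459 - 2927\right) = \left(-192 + 2888\right) \left(-459 - 2927\right) = 2696 \left(-3386\right) = -9128656$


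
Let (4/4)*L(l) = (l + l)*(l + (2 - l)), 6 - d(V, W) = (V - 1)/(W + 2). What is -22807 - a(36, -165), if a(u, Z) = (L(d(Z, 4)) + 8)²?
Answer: -388447/9 ≈ -43161.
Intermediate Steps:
d(V, W) = 6 - (-1 + V)/(2 + W) (d(V, W) = 6 - (V - 1)/(W + 2) = 6 - (-1 + V)/(2 + W))
L(l) = 4*l (L(l) = (l + l)*(l + (2 - l)) = (2*l)*2 = 4*l)
a(u, Z) = (98/3 - 2*Z/3)² (a(u, Z) = (4*((13 - Z + 6*4)/(2 + 4)) + 8)² = (4*((13 - Z + 24)/6) + 8)² = (4*((37 - Z)/6) + 8)² = (4*(37/6 - Z/6) + 8)² = ((74/3 - 2*Z/3) + 8)² = (98/3 - 2*Z/3)²)
-22807 - a(36, -165) = -22807 - 4*(-49 - 165)²/9 = -22807 - 4*(-214)²/9 = -22807 - 4*45796/9 = -22807 - 1*183184/9 = -22807 - 183184/9 = -388447/9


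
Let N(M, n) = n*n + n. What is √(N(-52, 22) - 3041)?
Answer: 13*I*√15 ≈ 50.349*I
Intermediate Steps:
N(M, n) = n + n² (N(M, n) = n² + n = n + n²)
√(N(-52, 22) - 3041) = √(22*(1 + 22) - 3041) = √(22*23 - 3041) = √(506 - 3041) = √(-2535) = 13*I*√15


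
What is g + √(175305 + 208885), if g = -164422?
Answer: -164422 + √384190 ≈ -1.6380e+5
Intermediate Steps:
g + √(175305 + 208885) = -164422 + √(175305 + 208885) = -164422 + √384190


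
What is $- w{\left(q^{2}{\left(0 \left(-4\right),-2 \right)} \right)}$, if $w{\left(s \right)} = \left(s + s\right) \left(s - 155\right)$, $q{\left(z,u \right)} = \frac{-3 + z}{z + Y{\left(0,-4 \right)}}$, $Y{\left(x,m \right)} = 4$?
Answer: $\frac{22239}{128} \approx 173.74$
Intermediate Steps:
$q{\left(z,u \right)} = \frac{-3 + z}{4 + z}$ ($q{\left(z,u \right)} = \frac{-3 + z}{z + 4} = \frac{-3 + z}{4 + z}$)
$w{\left(s \right)} = 2 s \left(-155 + s\right)$ ($w{\left(s \right)} = 2 s \left(s - 155\right) = 2 s \left(-155 + s\right)$)
$- w{\left(q^{2}{\left(0 \left(-4\right),-2 \right)} \right)} = - 2 \left(\frac{-3 + 0 \left(-4\right)}{4 + 0 \left(-4\right)}\right)^{2} \left(-155 + \left(\frac{-3 + 0 \left(-4\right)}{4 + 0 \left(-4\right)}\right)^{2}\right) = - 2 \left(\frac{-3 + 0}{4 + 0}\right)^{2} \left(-155 + \left(\frac{-3 + 0}{4 + 0}\right)^{2}\right) = - 2 \left(\frac{1}{4} \left(-3\right)\right)^{2} \left(-155 + \left(\frac{1}{4} \left(-3\right)\right)^{2}\right) = - 2 \left(- \frac{3}{4}\right)^{2} \left(-155 + \left(- \frac{3}{4}\right)^{2}\right) = - \frac{2 \cdot 9 \left(-155 + \frac{9}{16}\right)}{16} = - \frac{2 \cdot 9 \left(-2471\right)}{16 \cdot 16} = \left(-1\right) \left(- \frac{22239}{128}\right) = \frac{22239}{128}$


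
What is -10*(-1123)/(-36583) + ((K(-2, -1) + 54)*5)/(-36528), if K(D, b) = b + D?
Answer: -139846035/445434608 ≈ -0.31395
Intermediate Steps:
K(D, b) = D + b
-10*(-1123)/(-36583) + ((K(-2, -1) + 54)*5)/(-36528) = -10*(-1123)/(-36583) + (((-2 - 1) + 54)*5)/(-36528) = 11230*(-1/36583) + ((-3 + 54)*5)*(-1/36528) = -11230/36583 + (51*5)*(-1/36528) = -11230/36583 + 255*(-1/36528) = -11230/36583 - 85/12176 = -139846035/445434608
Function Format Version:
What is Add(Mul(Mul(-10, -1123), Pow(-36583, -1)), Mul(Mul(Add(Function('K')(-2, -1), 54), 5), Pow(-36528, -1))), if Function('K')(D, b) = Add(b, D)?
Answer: Rational(-139846035, 445434608) ≈ -0.31395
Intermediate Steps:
Function('K')(D, b) = Add(D, b)
Add(Mul(Mul(-10, -1123), Pow(-36583, -1)), Mul(Mul(Add(Function('K')(-2, -1), 54), 5), Pow(-36528, -1))) = Add(Mul(Mul(-10, -1123), Pow(-36583, -1)), Mul(Mul(Add(Add(-2, -1), 54), 5), Pow(-36528, -1))) = Add(Mul(11230, Rational(-1, 36583)), Mul(Mul(Add(-3, 54), 5), Rational(-1, 36528))) = Add(Rational(-11230, 36583), Mul(Mul(51, 5), Rational(-1, 36528))) = Add(Rational(-11230, 36583), Mul(255, Rational(-1, 36528))) = Add(Rational(-11230, 36583), Rational(-85, 12176)) = Rational(-139846035, 445434608)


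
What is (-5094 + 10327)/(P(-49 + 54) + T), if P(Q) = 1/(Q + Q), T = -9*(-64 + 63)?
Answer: 52330/91 ≈ 575.05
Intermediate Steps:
T = 9 (T = -9*(-1) = 9)
P(Q) = 1/(2*Q)
(-5094 + 10327)/(P(-49 + 54) + T) = (-5094 + 10327)/(1/(2*(-49 + 54)) + 9) = 5233/((½)/5 + 9) = 5233/((½)*(⅕) + 9) = 5233/(⅒ + 9) = 5233/(91/10) = 5233*(10/91) = 52330/91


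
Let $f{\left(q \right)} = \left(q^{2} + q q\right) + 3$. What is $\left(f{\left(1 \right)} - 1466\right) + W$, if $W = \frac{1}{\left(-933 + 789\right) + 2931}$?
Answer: $- \frac{4071806}{2787} \approx -1461.0$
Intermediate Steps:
$f{\left(q \right)} = 3 + 2 q^{2}$ ($f{\left(q \right)} = \left(q^{2} + q^{2}\right) + 3 = 2 q^{2} + 3 = 3 + 2 q^{2}$)
$W = \frac{1}{2787}$ ($W = \frac{1}{-144 + 2931} = \frac{1}{2787} \approx 0.00035881$)
$\left(f{\left(1 \right)} - 1466\right) + W = \left(\left(3 + 2 \cdot 1^{2}\right) - 1466\right) + \frac{1}{2787} = \left(\left(3 + 2 \cdot 1\right) - 1466\right) + \frac{1}{2787} = \left(\left(3 + 2\right) - 1466\right) + \frac{1}{2787} = \left(5 - 1466\right) + \frac{1}{2787} = -1461 + \frac{1}{2787} = - \frac{4071806}{2787}$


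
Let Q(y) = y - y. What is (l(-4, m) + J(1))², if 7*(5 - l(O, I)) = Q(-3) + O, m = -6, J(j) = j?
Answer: 2116/49 ≈ 43.184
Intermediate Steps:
Q(y) = 0
l(O, I) = 5 - O/7 (l(O, I) = 5 - (0 + O)/7 = 5 - O/7)
(l(-4, m) + J(1))² = ((5 - ⅐*(-4)) + 1)² = ((5 + 4/7) + 1)² = (39/7 + 1)² = (46/7)² = 2116/49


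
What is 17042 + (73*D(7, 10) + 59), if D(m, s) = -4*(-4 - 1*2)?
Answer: 18853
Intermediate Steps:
D(m, s) = 24 (D(m, s) = -4*(-4 - 2) = -4*(-6) = 24)
17042 + (73*D(7, 10) + 59) = 17042 + (73*24 + 59) = 17042 + (1752 + 59) = 17042 + 1811 = 18853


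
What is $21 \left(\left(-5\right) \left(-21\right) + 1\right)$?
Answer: $2226$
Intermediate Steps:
$21 \left(\left(-5\right) \left(-21\right) + 1\right) = 21 \left(105 + 1\right) = 21 \cdot 106 = 2226$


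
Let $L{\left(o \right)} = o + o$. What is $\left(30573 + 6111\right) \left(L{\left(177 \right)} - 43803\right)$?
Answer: $-1593883116$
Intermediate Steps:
$L{\left(o \right)} = 2 o$
$\left(30573 + 6111\right) \left(L{\left(177 \right)} - 43803\right) = \left(30573 + 6111\right) \left(2 \cdot 177 - 43803\right) = 36684 \left(354 - 43803\right) = 36684 \left(-43449\right) = -1593883116$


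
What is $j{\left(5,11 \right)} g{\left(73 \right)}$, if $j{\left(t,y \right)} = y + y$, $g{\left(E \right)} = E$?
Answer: $1606$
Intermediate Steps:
$j{\left(t,y \right)} = 2 y$
$j{\left(5,11 \right)} g{\left(73 \right)} = 2 \cdot 11 \cdot 73 = 22 \cdot 73 = 1606$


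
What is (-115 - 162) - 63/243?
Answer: -7486/27 ≈ -277.26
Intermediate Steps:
(-115 - 162) - 63/243 = -277 - 63*1/243 = -277 - 7/27 = -7486/27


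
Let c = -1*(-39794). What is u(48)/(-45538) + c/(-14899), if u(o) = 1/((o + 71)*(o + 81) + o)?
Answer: -27905131124527/10447769724138 ≈ -2.6709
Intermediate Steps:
c = 39794
u(o) = 1/(o + (71 + o)*(81 + o)) (u(o) = 1/((71 + o)*(81 + o) + o) = 1/(o + (71 + o)*(81 + o)))
u(48)/(-45538) + c/(-14899) = 1/((5751 + 48² + 153*48)*(-45538)) + 39794/(-14899) = -1/45538/(5751 + 2304 + 7344) + 39794*(-1/14899) = -1/45538/15399 - 39794/14899 = (1/15399)*(-1/45538) - 39794/14899 = -1/701239662 - 39794/14899 = -27905131124527/10447769724138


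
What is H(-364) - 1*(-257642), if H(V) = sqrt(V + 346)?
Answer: 257642 + 3*I*sqrt(2) ≈ 2.5764e+5 + 4.2426*I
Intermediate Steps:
H(V) = sqrt(346 + V)
H(-364) - 1*(-257642) = sqrt(346 - 364) - 1*(-257642) = sqrt(-18) + 257642 = 3*I*sqrt(2) + 257642 = 257642 + 3*I*sqrt(2)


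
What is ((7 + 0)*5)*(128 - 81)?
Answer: 1645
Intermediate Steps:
((7 + 0)*5)*(128 - 81) = (7*5)*47 = 35*47 = 1645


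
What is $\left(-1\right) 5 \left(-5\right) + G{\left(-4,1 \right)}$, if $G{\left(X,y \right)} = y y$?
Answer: $26$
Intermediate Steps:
$G{\left(X,y \right)} = y^{2}$
$\left(-1\right) 5 \left(-5\right) + G{\left(-4,1 \right)} = \left(-1\right) 5 \left(-5\right) + 1^{2} = \left(-5\right) \left(-5\right) + 1 = 25 + 1 = 26$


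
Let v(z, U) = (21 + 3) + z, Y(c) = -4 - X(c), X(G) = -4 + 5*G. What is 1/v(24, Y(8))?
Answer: 1/48 ≈ 0.020833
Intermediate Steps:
Y(c) = -5*c (Y(c) = -4 - (-4 + 5*c) = -4 + (4 - 5*c) = -5*c)
v(z, U) = 24 + z
1/v(24, Y(8)) = 1/(24 + 24) = 1/48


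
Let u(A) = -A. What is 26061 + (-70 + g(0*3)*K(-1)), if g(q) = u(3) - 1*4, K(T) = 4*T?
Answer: 26019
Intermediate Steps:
g(q) = -7 (g(q) = -1*3 - 1*4 = -3 - 4 = -7)
26061 + (-70 + g(0*3)*K(-1)) = 26061 + (-70 - 28*(-1)) = 26061 + (-70 - 7*(-4)) = 26061 + (-70 + 28) = 26061 - 42 = 26019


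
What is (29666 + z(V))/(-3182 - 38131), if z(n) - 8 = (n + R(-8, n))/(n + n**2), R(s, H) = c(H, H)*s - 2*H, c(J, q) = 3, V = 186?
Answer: -172020143/239491461 ≈ -0.71827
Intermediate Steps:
R(s, H) = -2*H + 3*s (R(s, H) = 3*s - 2*H = -2*H + 3*s)
z(n) = 8 + (-24 - n)/(n + n**2) (z(n) = 8 + (n + (-2*n + 3*(-8)))/(n + n**2) = 8 + (n + (-2*n - 24))/(n + n**2) = 8 + (n + (-24 - 2*n))/(n + n**2) = 8 + (-24 - n)/(n + n**2))
(29666 + z(V))/(-3182 - 38131) = (29666 + (-24 + 7*186 + 8*186**2)/(186*(1 + 186)))/(-3182 - 38131) = (29666 + (1/186)*(-24 + 1302 + 8*34596)/187)/(-41313) = (29666 + (1/186)*(1/187)*(-24 + 1302 + 276768))*(-1/41313) = (29666 + (1/186)*(1/187)*278046)*(-1/41313) = (29666 + 46341/5797)*(-1/41313) = (172020143/5797)*(-1/41313) = -172020143/239491461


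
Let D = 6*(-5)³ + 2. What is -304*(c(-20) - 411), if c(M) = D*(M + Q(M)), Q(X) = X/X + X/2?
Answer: -6469424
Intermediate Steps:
Q(X) = 1 + X/2 (Q(X) = 1 + X*(½) = 1 + X/2)
D = -748 (D = 6*(-125) + 2 = -750 + 2 = -748)
c(M) = -748 - 1122*M (c(M) = -748*(M + (1 + M/2)) = -748*(1 + 3*M/2) = -748 - 1122*M)
-304*(c(-20) - 411) = -304*((-748 - 1122*(-20)) - 411) = -304*((-748 + 22440) - 411) = -304*(21692 - 411) = -304*21281 = -6469424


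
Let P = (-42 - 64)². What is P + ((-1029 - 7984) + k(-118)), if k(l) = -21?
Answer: 2202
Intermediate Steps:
P = 11236 (P = (-106)² = 11236)
P + ((-1029 - 7984) + k(-118)) = 11236 + ((-1029 - 7984) - 21) = 11236 + (-9013 - 21) = 11236 - 9034 = 2202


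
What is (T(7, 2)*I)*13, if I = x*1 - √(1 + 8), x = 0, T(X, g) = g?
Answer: -78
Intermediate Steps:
I = -3 (I = 0*1 - √(1 + 8) = 0 - √9 = 0 - 1*3 = 0 - 3 = -3)
(T(7, 2)*I)*13 = (2*(-3))*13 = -6*13 = -78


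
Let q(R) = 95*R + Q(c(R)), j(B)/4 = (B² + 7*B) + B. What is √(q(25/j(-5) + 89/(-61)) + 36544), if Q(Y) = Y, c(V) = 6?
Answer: √4872222195/366 ≈ 190.71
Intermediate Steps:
j(B) = 4*B² + 32*B (j(B) = 4*((B² + 7*B) + B) = 4*(B² + 8*B) = 4*B² + 32*B)
q(R) = 6 + 95*R (q(R) = 95*R + 6 = 6 + 95*R)
√(q(25/j(-5) + 89/(-61)) + 36544) = √((6 + 95*(25/((4*(-5)*(8 - 5))) + 89/(-61))) + 36544) = √((6 + 95*(25/((4*(-5)*3)) + 89*(-1/61))) + 36544) = √((6 + 95*(25/(-60) - 89/61)) + 36544) = √((6 + 95*(25*(-1/60) - 89/61)) + 36544) = √((6 + 95*(-5/12 - 89/61)) + 36544) = √((6 + 95*(-1373/732)) + 36544) = √((6 - 130435/732) + 36544) = √(-126043/732 + 36544) = √(26624165/732) = √4872222195/366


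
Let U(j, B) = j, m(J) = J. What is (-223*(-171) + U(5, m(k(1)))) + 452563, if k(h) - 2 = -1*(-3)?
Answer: 490701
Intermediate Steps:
k(h) = 5 (k(h) = 2 - 1*(-3) = 2 + 3 = 5)
(-223*(-171) + U(5, m(k(1)))) + 452563 = (-223*(-171) + 5) + 452563 = (38133 + 5) + 452563 = 38138 + 452563 = 490701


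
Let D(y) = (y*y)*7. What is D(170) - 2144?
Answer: 200156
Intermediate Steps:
D(y) = 7*y**2 (D(y) = y**2*7 = 7*y**2)
D(170) - 2144 = 7*170**2 - 2144 = 7*28900 - 2144 = 202300 - 2144 = 200156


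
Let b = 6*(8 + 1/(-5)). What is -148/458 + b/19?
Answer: 46556/21755 ≈ 2.1400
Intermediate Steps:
b = 234/5 (b = 6*(8 - 1/5) = 6*(39/5) = 234/5 ≈ 46.800)
-148/458 + b/19 = -148/458 + (234/5)/19 = -148*1/458 + (234/5)*(1/19) = -74/229 + 234/95 = 46556/21755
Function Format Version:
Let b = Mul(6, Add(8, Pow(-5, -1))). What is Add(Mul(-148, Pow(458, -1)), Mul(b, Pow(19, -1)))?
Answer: Rational(46556, 21755) ≈ 2.1400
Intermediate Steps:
b = Rational(234, 5) (b = Mul(6, Add(8, Rational(-1, 5))) = Mul(6, Rational(39, 5)) = Rational(234, 5) ≈ 46.800)
Add(Mul(-148, Pow(458, -1)), Mul(b, Pow(19, -1))) = Add(Mul(-148, Pow(458, -1)), Mul(Rational(234, 5), Pow(19, -1))) = Add(Mul(-148, Rational(1, 458)), Mul(Rational(234, 5), Rational(1, 19))) = Add(Rational(-74, 229), Rational(234, 95)) = Rational(46556, 21755)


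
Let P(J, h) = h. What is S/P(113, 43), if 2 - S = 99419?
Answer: -99417/43 ≈ -2312.0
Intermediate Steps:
S = -99417 (S = 2 - 1*99419 = 2 - 99419 = -99417)
S/P(113, 43) = -99417/43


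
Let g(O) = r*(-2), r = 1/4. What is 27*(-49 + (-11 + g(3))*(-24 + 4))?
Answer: 4887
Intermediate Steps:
r = ¼ ≈ 0.25000
g(O) = -½ (g(O) = (¼)*(-2) = -½)
27*(-49 + (-11 + g(3))*(-24 + 4)) = 27*(-49 + (-11 - ½)*(-24 + 4)) = 27*(-49 - 23/2*(-20)) = 27*(-49 + 230) = 27*181 = 4887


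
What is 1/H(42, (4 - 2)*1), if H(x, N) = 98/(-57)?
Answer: -57/98 ≈ -0.58163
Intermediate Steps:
H(x, N) = -98/57 (H(x, N) = 98*(-1/57) = -98/57)
1/H(42, (4 - 2)*1) = 1/(-98/57) = -57/98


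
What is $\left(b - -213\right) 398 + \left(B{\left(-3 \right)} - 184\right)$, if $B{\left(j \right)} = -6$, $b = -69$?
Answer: $57122$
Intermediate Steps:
$\left(b - -213\right) 398 + \left(B{\left(-3 \right)} - 184\right) = \left(-69 - -213\right) 398 - 190 = \left(-69 + 213\right) 398 - 190 = 144 \cdot 398 - 190 = 57312 - 190 = 57122$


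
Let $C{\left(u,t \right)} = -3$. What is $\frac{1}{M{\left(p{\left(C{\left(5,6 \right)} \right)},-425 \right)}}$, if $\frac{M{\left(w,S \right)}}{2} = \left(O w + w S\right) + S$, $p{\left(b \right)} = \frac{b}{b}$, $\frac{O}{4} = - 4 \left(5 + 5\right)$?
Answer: $- \frac{1}{2020} \approx -0.00049505$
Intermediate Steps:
$O = -160$ ($O = 4 \left(- 4 \left(5 + 5\right)\right) = 4 \left(\left(-4\right) 10\right) = 4 \left(-40\right) = -160$)
$p{\left(b \right)} = 1$
$M{\left(w,S \right)} = - 320 w + 2 S + 2 S w$ ($M{\left(w,S \right)} = 2 \left(\left(- 160 w + w S\right) + S\right) = 2 \left(\left(- 160 w + S w\right) + S\right) = 2 \left(S - 160 w + S w\right) = - 320 w + 2 S + 2 S w$)
$\frac{1}{M{\left(p{\left(C{\left(5,6 \right)} \right)},-425 \right)}} = \frac{1}{\left(-320\right) 1 + 2 \left(-425\right) + 2 \left(-425\right) 1} = \frac{1}{-320 - 850 - 850} = \frac{1}{-2020} = - \frac{1}{2020}$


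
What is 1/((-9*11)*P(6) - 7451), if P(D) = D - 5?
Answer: -1/7550 ≈ -0.00013245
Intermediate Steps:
P(D) = -5 + D
1/((-9*11)*P(6) - 7451) = 1/((-9*11)*(-5 + 6) - 7451) = 1/(-99*1 - 7451) = 1/(-99 - 7451) = 1/(-7550) = -1/7550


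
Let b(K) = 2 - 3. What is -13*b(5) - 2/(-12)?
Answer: 79/6 ≈ 13.167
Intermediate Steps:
b(K) = -1
-13*b(5) - 2/(-12) = -13*(-1) - 2/(-12) = 13 - 2*(-1/12) = 13 + ⅙ = 79/6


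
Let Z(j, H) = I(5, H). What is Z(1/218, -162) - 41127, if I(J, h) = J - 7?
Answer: -41129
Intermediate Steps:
I(J, h) = -7 + J
Z(j, H) = -2 (Z(j, H) = -7 + 5 = -2)
Z(1/218, -162) - 41127 = -2 - 41127 = -41129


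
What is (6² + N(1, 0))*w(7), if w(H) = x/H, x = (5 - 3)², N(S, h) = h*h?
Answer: 144/7 ≈ 20.571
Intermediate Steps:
N(S, h) = h²
x = 4 (x = 2² = 4)
w(H) = 4/H
(6² + N(1, 0))*w(7) = (6² + 0²)*(4/7) = (36 + 0)*(4*(⅐)) = 36*(4/7) = 144/7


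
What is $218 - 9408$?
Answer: $-9190$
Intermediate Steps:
$218 - 9408 = -9190$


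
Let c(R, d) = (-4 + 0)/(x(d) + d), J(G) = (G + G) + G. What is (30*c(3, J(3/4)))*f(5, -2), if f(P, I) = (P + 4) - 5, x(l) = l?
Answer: -320/3 ≈ -106.67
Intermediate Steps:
f(P, I) = -1 + P (f(P, I) = (4 + P) - 5 = -1 + P)
J(G) = 3*G (J(G) = 2*G + G = 3*G)
c(R, d) = -2/d (c(R, d) = (-4 + 0)/(d + d) = -4*1/(2*d) = -2/d)
(30*c(3, J(3/4)))*f(5, -2) = (30*(-2/(3*(3/4))))*(-1 + 5) = (30*(-2/(3*(3*(¼)))))*4 = (30*(-2/(3*(¾))))*4 = (30*(-2/9/4))*4 = (30*(-2*4/9))*4 = (30*(-8/9))*4 = -80/3*4 = -320/3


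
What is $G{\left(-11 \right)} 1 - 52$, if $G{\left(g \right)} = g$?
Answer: $-63$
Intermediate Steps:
$G{\left(-11 \right)} 1 - 52 = \left(-11\right) 1 - 52 = -11 - 52 = -63$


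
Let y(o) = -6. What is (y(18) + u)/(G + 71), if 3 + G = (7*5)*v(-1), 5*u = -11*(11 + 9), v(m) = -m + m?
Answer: -25/34 ≈ -0.73529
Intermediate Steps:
v(m) = 0
u = -44 (u = (-11*(11 + 9))/5 = (-11*20)/5 = (1/5)*(-220) = -44)
G = -3 (G = -3 + (7*5)*0 = -3 + 35*0 = -3 + 0 = -3)
(y(18) + u)/(G + 71) = (-6 - 44)/(-3 + 71) = -50/68 = -50*1/68 = -25/34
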